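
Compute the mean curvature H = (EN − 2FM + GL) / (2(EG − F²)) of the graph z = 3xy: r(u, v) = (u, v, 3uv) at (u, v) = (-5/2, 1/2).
H = 135*sqrt(238)/28322

With E = 9*v^2 + 1, F = 9*u*v, G = 9*u^2 + 1, L = 0, M = 3/sqrt(9*u^2 + 9*v^2 + 1), N = 0, assemble
  H = (EN − 2FM + GL) / (2(EG − F²)) = -27*u*v/(9*u^2 + 9*v^2 + 1)^(3/2).
At (u, v) = (-5/2, 1/2): H = 135*sqrt(238)/28322.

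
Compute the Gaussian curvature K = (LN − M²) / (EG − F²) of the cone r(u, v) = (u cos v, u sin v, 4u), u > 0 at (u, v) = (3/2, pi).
K = 0

Coefficients of the first fundamental form: E = 17, F = 0, G = u^2.
Coefficients of the second fundamental form: L = 0, M = 0, N = 4*sqrt(17)*u^2/(17*Abs(u)).
Assemble K = (LN − M²)/(EG − F²) = 0. At (u, v) = (3/2, pi): K = 0.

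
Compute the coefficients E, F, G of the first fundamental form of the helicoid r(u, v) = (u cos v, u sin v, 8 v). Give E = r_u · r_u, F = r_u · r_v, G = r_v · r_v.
E = 1;  F = 0;  G = u^2 + 64

Compute partials: r_u = (cos(v), sin(v), 0), r_v = (-u*sin(v), u*cos(v), 8). Then
  E = r_u · r_u = 1,
  F = r_u · r_v = 0,
  G = r_v · r_v = u^2 + 64.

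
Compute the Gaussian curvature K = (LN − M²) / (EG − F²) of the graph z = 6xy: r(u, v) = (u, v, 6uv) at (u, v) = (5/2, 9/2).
K = -36/912025

Coefficients of the first fundamental form: E = 36*v^2 + 1, F = 36*u*v, G = 36*u^2 + 1.
Coefficients of the second fundamental form: L = 0, M = 6/sqrt(36*u^2 + 36*v^2 + 1), N = 0.
Assemble K = (LN − M²)/(EG − F²) = -36/(1296*u^4 + 2592*u^2*v^2 + 72*u^2 + 1296*v^4 + 72*v^2 + 1). At (u, v) = (5/2, 9/2): K = -36/912025.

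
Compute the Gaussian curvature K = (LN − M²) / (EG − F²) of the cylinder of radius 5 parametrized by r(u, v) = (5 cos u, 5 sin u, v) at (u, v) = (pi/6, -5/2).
K = 0

Coefficients of the first fundamental form: E = 25, F = 0, G = 1.
Coefficients of the second fundamental form: L = -5, M = 0, N = 0.
Assemble K = (LN − M²)/(EG − F²) = 0. At (u, v) = (pi/6, -5/2): K = 0.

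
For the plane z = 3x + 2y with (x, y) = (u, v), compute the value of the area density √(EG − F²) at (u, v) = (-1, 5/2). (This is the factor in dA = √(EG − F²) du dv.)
√(EG − F²)|_{(-1, 5/2)} = sqrt(14)

E = 10, F = 6, G = 5, so EG − F² = 14. Taking the positive square root: √(EG − F²) = sqrt(14). At (u, v) = (-1, 5/2): sqrt(14).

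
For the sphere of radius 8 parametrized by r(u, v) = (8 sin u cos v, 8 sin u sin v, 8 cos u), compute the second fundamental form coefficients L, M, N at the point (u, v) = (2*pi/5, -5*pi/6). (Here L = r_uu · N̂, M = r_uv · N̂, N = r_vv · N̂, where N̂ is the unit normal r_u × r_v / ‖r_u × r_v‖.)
L = -8;  M = 0;  N = -5 - sqrt(5)

Compute the unit normal N̂(u, v) = (sin(u)^2*cos(v)/Abs(sin(u)), sin(u)^2*sin(v)/Abs(sin(u)), sin(2*u)/(2*Abs(sin(u)))), and the second partials r_uu, r_uv, r_vv. Take dot products:
  L(u, v) = r_uu · N̂ = -8*sin(u)/Abs(sin(u)),
  M(u, v) = r_uv · N̂ = 0,
  N(u, v) = r_vv · N̂ = -8*sin(u)^3/Abs(sin(u)).
Evaluating at (u, v) = (2*pi/5, -5*pi/6):
  L = -8, M = 0, N = -5 - sqrt(5).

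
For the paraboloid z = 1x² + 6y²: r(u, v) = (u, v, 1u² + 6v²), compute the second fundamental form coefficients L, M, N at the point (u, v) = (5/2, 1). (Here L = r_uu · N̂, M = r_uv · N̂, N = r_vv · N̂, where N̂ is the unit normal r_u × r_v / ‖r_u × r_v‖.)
L = sqrt(170)/85;  M = 0;  N = 6*sqrt(170)/85

Compute the unit normal N̂(u, v) = (-2*u/sqrt(4*u^2 + 144*v^2 + 1), -12*v/sqrt(4*u^2 + 144*v^2 + 1), 1/sqrt(4*u^2 + 144*v^2 + 1)), and the second partials r_uu, r_uv, r_vv. Take dot products:
  L(u, v) = r_uu · N̂ = 2/sqrt(4*u^2 + 144*v^2 + 1),
  M(u, v) = r_uv · N̂ = 0,
  N(u, v) = r_vv · N̂ = 12/sqrt(4*u^2 + 144*v^2 + 1).
Evaluating at (u, v) = (5/2, 1):
  L = sqrt(170)/85, M = 0, N = 6*sqrt(170)/85.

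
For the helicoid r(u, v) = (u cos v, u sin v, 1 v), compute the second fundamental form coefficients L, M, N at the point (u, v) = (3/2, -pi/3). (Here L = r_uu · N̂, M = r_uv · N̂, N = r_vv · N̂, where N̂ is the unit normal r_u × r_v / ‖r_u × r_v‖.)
L = 0;  M = -2*sqrt(13)/13;  N = 0

Compute the unit normal N̂(u, v) = (sin(v)/sqrt(u^2 + 1), -cos(v)/sqrt(u^2 + 1), u/sqrt(u^2 + 1)), and the second partials r_uu, r_uv, r_vv. Take dot products:
  L(u, v) = r_uu · N̂ = 0,
  M(u, v) = r_uv · N̂ = -1/sqrt(u^2 + 1),
  N(u, v) = r_vv · N̂ = 0.
Evaluating at (u, v) = (3/2, -pi/3):
  L = 0, M = -2*sqrt(13)/13, N = 0.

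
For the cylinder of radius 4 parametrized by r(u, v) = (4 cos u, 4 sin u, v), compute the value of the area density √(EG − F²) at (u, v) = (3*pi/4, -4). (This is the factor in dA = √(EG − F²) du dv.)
√(EG − F²)|_{(3*pi/4, -4)} = 4

E = 16, F = 0, G = 1, so EG − F² = 16. Taking the positive square root: √(EG − F²) = 4. At (u, v) = (3*pi/4, -4): 4.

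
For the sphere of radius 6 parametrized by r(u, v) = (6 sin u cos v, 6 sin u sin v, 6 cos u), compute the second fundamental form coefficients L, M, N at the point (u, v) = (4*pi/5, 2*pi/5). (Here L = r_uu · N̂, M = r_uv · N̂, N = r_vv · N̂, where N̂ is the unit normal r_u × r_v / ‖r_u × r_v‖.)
L = -6;  M = 0;  N = -15/4 + 3*sqrt(5)/4

Compute the unit normal N̂(u, v) = (sin(u)^2*cos(v)/Abs(sin(u)), sin(u)^2*sin(v)/Abs(sin(u)), sin(2*u)/(2*Abs(sin(u)))), and the second partials r_uu, r_uv, r_vv. Take dot products:
  L(u, v) = r_uu · N̂ = -6*sin(u)/Abs(sin(u)),
  M(u, v) = r_uv · N̂ = 0,
  N(u, v) = r_vv · N̂ = -6*sin(u)^3/Abs(sin(u)).
Evaluating at (u, v) = (4*pi/5, 2*pi/5):
  L = -6, M = 0, N = -15/4 + 3*sqrt(5)/4.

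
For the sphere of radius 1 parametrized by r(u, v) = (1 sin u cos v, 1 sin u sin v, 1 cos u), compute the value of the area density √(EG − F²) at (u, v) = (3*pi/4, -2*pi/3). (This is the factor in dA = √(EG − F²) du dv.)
√(EG − F²)|_{(3*pi/4, -2*pi/3)} = sqrt(2)/2

E = 1, F = 0, G = sin(u)^2, so EG − F² = sin(u)^2. Taking the positive square root: √(EG − F²) = Abs(sin(u)). At (u, v) = (3*pi/4, -2*pi/3): sqrt(2)/2.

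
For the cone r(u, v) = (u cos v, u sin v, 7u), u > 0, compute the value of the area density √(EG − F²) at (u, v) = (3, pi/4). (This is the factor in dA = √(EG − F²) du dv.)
√(EG − F²)|_{(3, pi/4)} = 15*sqrt(2)

E = 50, F = 0, G = u^2, so EG − F² = 50*u^2. Taking the positive square root: √(EG − F²) = 5*sqrt(2)*Abs(u). At (u, v) = (3, pi/4): 15*sqrt(2).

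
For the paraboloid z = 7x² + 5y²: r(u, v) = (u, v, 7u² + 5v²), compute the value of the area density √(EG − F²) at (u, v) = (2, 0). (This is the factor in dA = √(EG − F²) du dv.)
√(EG − F²)|_{(2, 0)} = sqrt(785)

E = 196*u^2 + 1, F = 140*u*v, G = 100*v^2 + 1, so EG − F² = 196*u^2 + 100*v^2 + 1. Taking the positive square root: √(EG − F²) = sqrt(196*u^2 + 100*v^2 + 1). At (u, v) = (2, 0): sqrt(785).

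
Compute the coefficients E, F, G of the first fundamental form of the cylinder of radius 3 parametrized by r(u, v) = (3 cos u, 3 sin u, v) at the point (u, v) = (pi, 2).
E = 9;  F = 0;  G = 1

Partials: r_u = (-3*sin(u), 3*cos(u), 0), r_v = (0, 0, 1). As functions of (u, v):
  E = r_u · r_u = 9,
  F = r_u · r_v = 0,
  G = r_v · r_v = 1.
Evaluating at (u, v) = (pi, 2): E = 9, F = 0, G = 1.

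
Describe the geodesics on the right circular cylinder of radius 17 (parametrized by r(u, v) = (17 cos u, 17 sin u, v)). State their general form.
The cylinder is flat (K = 0) and locally isometric to the plane via the development (u, v) ↦ (17 u, v). Geodesics are the pre-images of straight lines: circles (v constant), vertical lines (u constant), and helices (v = c · u + d) for constants c, d.

A right cylinder has E = 17², F = 0, G = 1, so EG − F² = 17², and L = −17, M = N = 0, giving K = (LN − M²)/(EG − F²) = 0 everywhere. A flat surface is locally isometric to the Euclidean plane via the map (u, v) ↦ (17 u, v). Straight lines in the (x̃, ỹ) plane pull back to: (a) horizontal circles (v = const), (b) vertical generators (u = const), and (c) helices (17 u tan θ = v, i.e. v = c · u + d).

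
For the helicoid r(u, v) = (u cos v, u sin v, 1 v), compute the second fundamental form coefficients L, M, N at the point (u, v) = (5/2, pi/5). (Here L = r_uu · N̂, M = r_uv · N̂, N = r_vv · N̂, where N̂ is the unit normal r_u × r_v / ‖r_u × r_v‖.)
L = 0;  M = -2*sqrt(29)/29;  N = 0

Compute the unit normal N̂(u, v) = (sin(v)/sqrt(u^2 + 1), -cos(v)/sqrt(u^2 + 1), u/sqrt(u^2 + 1)), and the second partials r_uu, r_uv, r_vv. Take dot products:
  L(u, v) = r_uu · N̂ = 0,
  M(u, v) = r_uv · N̂ = -1/sqrt(u^2 + 1),
  N(u, v) = r_vv · N̂ = 0.
Evaluating at (u, v) = (5/2, pi/5):
  L = 0, M = -2*sqrt(29)/29, N = 0.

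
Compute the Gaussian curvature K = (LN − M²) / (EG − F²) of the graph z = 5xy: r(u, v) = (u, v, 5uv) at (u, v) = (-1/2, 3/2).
K = -100/16129

Coefficients of the first fundamental form: E = 25*v^2 + 1, F = 25*u*v, G = 25*u^2 + 1.
Coefficients of the second fundamental form: L = 0, M = 5/sqrt(25*u^2 + 25*v^2 + 1), N = 0.
Assemble K = (LN − M²)/(EG − F²) = -25/(625*u^4 + 1250*u^2*v^2 + 50*u^2 + 625*v^4 + 50*v^2 + 1). At (u, v) = (-1/2, 3/2): K = -100/16129.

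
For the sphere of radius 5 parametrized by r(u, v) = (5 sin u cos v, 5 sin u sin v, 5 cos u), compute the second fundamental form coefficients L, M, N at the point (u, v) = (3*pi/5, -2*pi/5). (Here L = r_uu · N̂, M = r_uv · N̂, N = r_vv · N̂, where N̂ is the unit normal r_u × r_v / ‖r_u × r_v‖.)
L = -5;  M = 0;  N = -25/8 - 5*sqrt(5)/8

Compute the unit normal N̂(u, v) = (sin(u)^2*cos(v)/Abs(sin(u)), sin(u)^2*sin(v)/Abs(sin(u)), sin(2*u)/(2*Abs(sin(u)))), and the second partials r_uu, r_uv, r_vv. Take dot products:
  L(u, v) = r_uu · N̂ = -5*sin(u)/Abs(sin(u)),
  M(u, v) = r_uv · N̂ = 0,
  N(u, v) = r_vv · N̂ = -5*sin(u)^3/Abs(sin(u)).
Evaluating at (u, v) = (3*pi/5, -2*pi/5):
  L = -5, M = 0, N = -25/8 - 5*sqrt(5)/8.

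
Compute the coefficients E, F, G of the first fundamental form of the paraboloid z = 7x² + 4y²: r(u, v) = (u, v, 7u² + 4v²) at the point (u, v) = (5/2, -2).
E = 1226;  F = -560;  G = 257

Partials: r_u = (1, 0, 14*u), r_v = (0, 1, 8*v). As functions of (u, v):
  E = r_u · r_u = 196*u^2 + 1,
  F = r_u · r_v = 112*u*v,
  G = r_v · r_v = 64*v^2 + 1.
Evaluating at (u, v) = (5/2, -2): E = 1226, F = -560, G = 257.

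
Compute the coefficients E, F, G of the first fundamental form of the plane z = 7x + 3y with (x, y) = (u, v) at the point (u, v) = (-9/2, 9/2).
E = 50;  F = 21;  G = 10

Partials: r_u = (1, 0, 7), r_v = (0, 1, 3). As functions of (u, v):
  E = r_u · r_u = 50,
  F = r_u · r_v = 21,
  G = r_v · r_v = 10.
Evaluating at (u, v) = (-9/2, 9/2): E = 50, F = 21, G = 10.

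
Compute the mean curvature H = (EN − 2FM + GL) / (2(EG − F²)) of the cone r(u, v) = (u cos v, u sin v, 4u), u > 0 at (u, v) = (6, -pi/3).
H = sqrt(17)/51

With E = 17, F = 0, G = u^2, L = 0, M = 0, N = 4*sqrt(17)*u^2/(17*Abs(u)), assemble
  H = (EN − 2FM + GL) / (2(EG − F²)) = 2*sqrt(17)/(17*Abs(u)).
At (u, v) = (6, -pi/3): H = sqrt(17)/51.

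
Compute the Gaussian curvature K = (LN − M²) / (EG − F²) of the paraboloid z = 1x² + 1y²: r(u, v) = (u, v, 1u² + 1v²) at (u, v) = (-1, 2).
K = 4/441

Coefficients of the first fundamental form: E = 4*u^2 + 1, F = 4*u*v, G = 4*v^2 + 1.
Coefficients of the second fundamental form: L = 2/sqrt(4*u^2 + 4*v^2 + 1), M = 0, N = 2/sqrt(4*u^2 + 4*v^2 + 1).
Assemble K = (LN − M²)/(EG − F²) = 4/(16*u^4 + 32*u^2*v^2 + 8*u^2 + 16*v^4 + 8*v^2 + 1). At (u, v) = (-1, 2): K = 4/441.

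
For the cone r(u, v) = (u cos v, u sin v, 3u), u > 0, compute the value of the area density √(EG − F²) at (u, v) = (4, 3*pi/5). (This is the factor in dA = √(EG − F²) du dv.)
√(EG − F²)|_{(4, 3*pi/5)} = 4*sqrt(10)

E = 10, F = 0, G = u^2, so EG − F² = 10*u^2. Taking the positive square root: √(EG − F²) = sqrt(10)*Abs(u). At (u, v) = (4, 3*pi/5): 4*sqrt(10).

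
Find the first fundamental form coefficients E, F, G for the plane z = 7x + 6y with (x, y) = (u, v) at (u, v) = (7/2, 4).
E = 50;  F = 42;  G = 37

Partials: r_u = (1, 0, 7), r_v = (0, 1, 6). As functions of (u, v):
  E = r_u · r_u = 50,
  F = r_u · r_v = 42,
  G = r_v · r_v = 37.
Evaluating at (u, v) = (7/2, 4): E = 50, F = 42, G = 37.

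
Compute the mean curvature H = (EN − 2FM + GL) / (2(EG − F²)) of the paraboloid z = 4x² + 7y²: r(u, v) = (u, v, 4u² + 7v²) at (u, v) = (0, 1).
H = 795*sqrt(197)/38809

With E = 64*u^2 + 1, F = 112*u*v, G = 196*v^2 + 1, L = 8/sqrt(64*u^2 + 196*v^2 + 1), M = 0, N = 14/sqrt(64*u^2 + 196*v^2 + 1), assemble
  H = (EN − 2FM + GL) / (2(EG − F²)) = (448*u^2 + 784*v^2 + 11)/(64*u^2 + 196*v^2 + 1)^(3/2).
At (u, v) = (0, 1): H = 795*sqrt(197)/38809.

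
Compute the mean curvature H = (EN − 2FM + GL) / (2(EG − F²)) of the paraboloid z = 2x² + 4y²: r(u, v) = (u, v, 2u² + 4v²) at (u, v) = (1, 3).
H = 1222*sqrt(593)/351649

With E = 16*u^2 + 1, F = 32*u*v, G = 64*v^2 + 1, L = 4/sqrt(16*u^2 + 64*v^2 + 1), M = 0, N = 8/sqrt(16*u^2 + 64*v^2 + 1), assemble
  H = (EN − 2FM + GL) / (2(EG − F²)) = 2*(32*u^2 + 64*v^2 + 3)/(16*u^2 + 64*v^2 + 1)^(3/2).
At (u, v) = (1, 3): H = 1222*sqrt(593)/351649.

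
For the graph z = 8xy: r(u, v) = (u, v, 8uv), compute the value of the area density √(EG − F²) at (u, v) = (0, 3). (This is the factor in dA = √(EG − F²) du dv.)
√(EG − F²)|_{(0, 3)} = sqrt(577)

E = 64*v^2 + 1, F = 64*u*v, G = 64*u^2 + 1, so EG − F² = 64*u^2 + 64*v^2 + 1. Taking the positive square root: √(EG − F²) = sqrt(64*u^2 + 64*v^2 + 1). At (u, v) = (0, 3): sqrt(577).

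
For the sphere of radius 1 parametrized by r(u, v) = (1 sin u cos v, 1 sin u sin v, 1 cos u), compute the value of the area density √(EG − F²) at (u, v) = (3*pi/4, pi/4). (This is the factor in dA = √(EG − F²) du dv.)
√(EG − F²)|_{(3*pi/4, pi/4)} = sqrt(2)/2

E = 1, F = 0, G = sin(u)^2, so EG − F² = sin(u)^2. Taking the positive square root: √(EG − F²) = Abs(sin(u)). At (u, v) = (3*pi/4, pi/4): sqrt(2)/2.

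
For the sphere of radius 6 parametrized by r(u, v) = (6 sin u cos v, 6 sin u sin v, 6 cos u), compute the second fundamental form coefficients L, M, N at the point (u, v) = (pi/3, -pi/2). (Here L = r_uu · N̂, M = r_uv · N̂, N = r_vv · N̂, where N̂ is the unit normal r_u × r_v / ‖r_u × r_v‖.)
L = -6;  M = 0;  N = -9/2

Compute the unit normal N̂(u, v) = (sin(u)^2*cos(v)/Abs(sin(u)), sin(u)^2*sin(v)/Abs(sin(u)), sin(2*u)/(2*Abs(sin(u)))), and the second partials r_uu, r_uv, r_vv. Take dot products:
  L(u, v) = r_uu · N̂ = -6*sin(u)/Abs(sin(u)),
  M(u, v) = r_uv · N̂ = 0,
  N(u, v) = r_vv · N̂ = -6*sin(u)^3/Abs(sin(u)).
Evaluating at (u, v) = (pi/3, -pi/2):
  L = -6, M = 0, N = -9/2.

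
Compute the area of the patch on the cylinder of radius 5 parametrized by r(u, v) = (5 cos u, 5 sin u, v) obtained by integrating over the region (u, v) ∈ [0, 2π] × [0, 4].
Area = 40*pi

Area = ∫∫ √(EG − F²) du dv with √(EG − F²) = 5. Integrating over [0, 2π] × [0, 4] gives 40*pi.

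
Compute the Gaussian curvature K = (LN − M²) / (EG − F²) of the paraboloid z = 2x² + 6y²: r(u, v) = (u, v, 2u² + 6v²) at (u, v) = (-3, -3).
K = 48/2076481

Coefficients of the first fundamental form: E = 16*u^2 + 1, F = 48*u*v, G = 144*v^2 + 1.
Coefficients of the second fundamental form: L = 4/sqrt(16*u^2 + 144*v^2 + 1), M = 0, N = 12/sqrt(16*u^2 + 144*v^2 + 1).
Assemble K = (LN − M²)/(EG − F²) = 48/(256*u^4 + 4608*u^2*v^2 + 32*u^2 + 20736*v^4 + 288*v^2 + 1). At (u, v) = (-3, -3): K = 48/2076481.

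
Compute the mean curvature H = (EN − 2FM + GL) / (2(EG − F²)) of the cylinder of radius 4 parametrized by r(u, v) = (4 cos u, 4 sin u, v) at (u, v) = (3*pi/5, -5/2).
H = -1/8

With E = 16, F = 0, G = 1, L = -4, M = 0, N = 0, assemble
  H = (EN − 2FM + GL) / (2(EG − F²)) = -1/8.
At (u, v) = (3*pi/5, -5/2): H = -1/8.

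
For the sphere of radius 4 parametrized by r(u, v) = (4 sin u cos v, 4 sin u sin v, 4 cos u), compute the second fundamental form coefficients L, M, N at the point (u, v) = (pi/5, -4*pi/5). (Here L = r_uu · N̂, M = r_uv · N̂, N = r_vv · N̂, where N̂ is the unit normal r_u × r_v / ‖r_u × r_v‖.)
L = -4;  M = 0;  N = -5/2 + sqrt(5)/2

Compute the unit normal N̂(u, v) = (sin(u)^2*cos(v)/Abs(sin(u)), sin(u)^2*sin(v)/Abs(sin(u)), sin(2*u)/(2*Abs(sin(u)))), and the second partials r_uu, r_uv, r_vv. Take dot products:
  L(u, v) = r_uu · N̂ = -4*sin(u)/Abs(sin(u)),
  M(u, v) = r_uv · N̂ = 0,
  N(u, v) = r_vv · N̂ = -4*sin(u)^3/Abs(sin(u)).
Evaluating at (u, v) = (pi/5, -4*pi/5):
  L = -4, M = 0, N = -5/2 + sqrt(5)/2.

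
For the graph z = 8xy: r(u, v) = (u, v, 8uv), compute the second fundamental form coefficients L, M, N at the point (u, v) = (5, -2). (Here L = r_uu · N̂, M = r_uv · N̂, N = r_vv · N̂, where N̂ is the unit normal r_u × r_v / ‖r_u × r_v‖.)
L = 0;  M = 8*sqrt(1857)/1857;  N = 0

Compute the unit normal N̂(u, v) = (-8*v/sqrt(64*u^2 + 64*v^2 + 1), -8*u/sqrt(64*u^2 + 64*v^2 + 1), 1/sqrt(64*u^2 + 64*v^2 + 1)), and the second partials r_uu, r_uv, r_vv. Take dot products:
  L(u, v) = r_uu · N̂ = 0,
  M(u, v) = r_uv · N̂ = 8/sqrt(64*u^2 + 64*v^2 + 1),
  N(u, v) = r_vv · N̂ = 0.
Evaluating at (u, v) = (5, -2):
  L = 0, M = 8*sqrt(1857)/1857, N = 0.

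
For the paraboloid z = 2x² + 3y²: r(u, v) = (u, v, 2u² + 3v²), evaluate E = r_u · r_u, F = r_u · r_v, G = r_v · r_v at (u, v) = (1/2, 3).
E = 5;  F = 36;  G = 325

Partials: r_u = (1, 0, 4*u), r_v = (0, 1, 6*v). As functions of (u, v):
  E = r_u · r_u = 16*u^2 + 1,
  F = r_u · r_v = 24*u*v,
  G = r_v · r_v = 36*v^2 + 1.
Evaluating at (u, v) = (1/2, 3): E = 5, F = 36, G = 325.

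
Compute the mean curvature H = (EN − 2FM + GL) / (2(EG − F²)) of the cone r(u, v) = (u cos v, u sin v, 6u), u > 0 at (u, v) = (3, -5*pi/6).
H = sqrt(37)/37

With E = 37, F = 0, G = u^2, L = 0, M = 0, N = 6*sqrt(37)*u^2/(37*Abs(u)), assemble
  H = (EN − 2FM + GL) / (2(EG − F²)) = 3*sqrt(37)/(37*Abs(u)).
At (u, v) = (3, -5*pi/6): H = sqrt(37)/37.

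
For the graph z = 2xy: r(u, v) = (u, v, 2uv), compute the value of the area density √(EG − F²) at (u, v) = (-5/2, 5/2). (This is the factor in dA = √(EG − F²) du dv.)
√(EG − F²)|_{(-5/2, 5/2)} = sqrt(51)

E = 4*v^2 + 1, F = 4*u*v, G = 4*u^2 + 1, so EG − F² = 4*u^2 + 4*v^2 + 1. Taking the positive square root: √(EG − F²) = sqrt(4*u^2 + 4*v^2 + 1). At (u, v) = (-5/2, 5/2): sqrt(51).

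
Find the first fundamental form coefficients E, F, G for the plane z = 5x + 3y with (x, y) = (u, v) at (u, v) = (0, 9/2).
E = 26;  F = 15;  G = 10

Partials: r_u = (1, 0, 5), r_v = (0, 1, 3). As functions of (u, v):
  E = r_u · r_u = 26,
  F = r_u · r_v = 15,
  G = r_v · r_v = 10.
Evaluating at (u, v) = (0, 9/2): E = 26, F = 15, G = 10.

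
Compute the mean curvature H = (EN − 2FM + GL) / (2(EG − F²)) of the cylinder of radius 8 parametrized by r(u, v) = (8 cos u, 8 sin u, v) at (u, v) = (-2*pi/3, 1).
H = -1/16

With E = 64, F = 0, G = 1, L = -8, M = 0, N = 0, assemble
  H = (EN − 2FM + GL) / (2(EG − F²)) = -1/16.
At (u, v) = (-2*pi/3, 1): H = -1/16.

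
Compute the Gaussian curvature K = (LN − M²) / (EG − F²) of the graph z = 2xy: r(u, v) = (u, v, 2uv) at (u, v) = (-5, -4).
K = -4/27225

Coefficients of the first fundamental form: E = 4*v^2 + 1, F = 4*u*v, G = 4*u^2 + 1.
Coefficients of the second fundamental form: L = 0, M = 2/sqrt(4*u^2 + 4*v^2 + 1), N = 0.
Assemble K = (LN − M²)/(EG − F²) = -4/(16*u^4 + 32*u^2*v^2 + 8*u^2 + 16*v^4 + 8*v^2 + 1). At (u, v) = (-5, -4): K = -4/27225.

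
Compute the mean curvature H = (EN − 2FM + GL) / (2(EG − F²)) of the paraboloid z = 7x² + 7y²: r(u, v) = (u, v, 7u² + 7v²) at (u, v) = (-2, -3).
H = 17850*sqrt(2549)/6497401

With E = 196*u^2 + 1, F = 196*u*v, G = 196*v^2 + 1, L = 14/sqrt(196*u^2 + 196*v^2 + 1), M = 0, N = 14/sqrt(196*u^2 + 196*v^2 + 1), assemble
  H = (EN − 2FM + GL) / (2(EG − F²)) = 14*(98*u^2 + 98*v^2 + 1)/(196*u^2 + 196*v^2 + 1)^(3/2).
At (u, v) = (-2, -3): H = 17850*sqrt(2549)/6497401.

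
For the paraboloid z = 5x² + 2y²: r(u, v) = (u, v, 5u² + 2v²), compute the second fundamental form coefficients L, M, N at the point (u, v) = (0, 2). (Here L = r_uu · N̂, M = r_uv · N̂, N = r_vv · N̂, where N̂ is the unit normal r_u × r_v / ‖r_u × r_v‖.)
L = 2*sqrt(65)/13;  M = 0;  N = 4*sqrt(65)/65

Compute the unit normal N̂(u, v) = (-10*u/sqrt(100*u^2 + 16*v^2 + 1), -4*v/sqrt(100*u^2 + 16*v^2 + 1), 1/sqrt(100*u^2 + 16*v^2 + 1)), and the second partials r_uu, r_uv, r_vv. Take dot products:
  L(u, v) = r_uu · N̂ = 10/sqrt(100*u^2 + 16*v^2 + 1),
  M(u, v) = r_uv · N̂ = 0,
  N(u, v) = r_vv · N̂ = 4/sqrt(100*u^2 + 16*v^2 + 1).
Evaluating at (u, v) = (0, 2):
  L = 2*sqrt(65)/13, M = 0, N = 4*sqrt(65)/65.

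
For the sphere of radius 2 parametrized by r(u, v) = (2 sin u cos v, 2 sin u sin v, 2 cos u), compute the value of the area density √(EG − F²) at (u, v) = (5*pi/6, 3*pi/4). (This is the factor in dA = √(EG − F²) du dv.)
√(EG − F²)|_{(5*pi/6, 3*pi/4)} = 2

E = 4, F = 0, G = 4*sin(u)^2, so EG − F² = 16*sin(u)^2. Taking the positive square root: √(EG − F²) = 4*Abs(sin(u)). At (u, v) = (5*pi/6, 3*pi/4): 2.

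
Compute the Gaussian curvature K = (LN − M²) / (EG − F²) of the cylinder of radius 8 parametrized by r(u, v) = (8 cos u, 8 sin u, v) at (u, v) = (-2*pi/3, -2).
K = 0

Coefficients of the first fundamental form: E = 64, F = 0, G = 1.
Coefficients of the second fundamental form: L = -8, M = 0, N = 0.
Assemble K = (LN − M²)/(EG − F²) = 0. At (u, v) = (-2*pi/3, -2): K = 0.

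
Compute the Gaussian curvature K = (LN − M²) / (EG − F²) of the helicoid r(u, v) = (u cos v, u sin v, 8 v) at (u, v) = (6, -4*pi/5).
K = -4/625

Coefficients of the first fundamental form: E = 1, F = 0, G = u^2 + 64.
Coefficients of the second fundamental form: L = 0, M = -8/sqrt(u^2 + 64), N = 0.
Assemble K = (LN − M²)/(EG − F²) = -64/(u^2 + 64)^2. At (u, v) = (6, -4*pi/5): K = -4/625.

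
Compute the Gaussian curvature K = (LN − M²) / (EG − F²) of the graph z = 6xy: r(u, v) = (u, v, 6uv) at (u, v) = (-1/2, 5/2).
K = -36/55225

Coefficients of the first fundamental form: E = 36*v^2 + 1, F = 36*u*v, G = 36*u^2 + 1.
Coefficients of the second fundamental form: L = 0, M = 6/sqrt(36*u^2 + 36*v^2 + 1), N = 0.
Assemble K = (LN − M²)/(EG − F²) = -36/(1296*u^4 + 2592*u^2*v^2 + 72*u^2 + 1296*v^4 + 72*v^2 + 1). At (u, v) = (-1/2, 5/2): K = -36/55225.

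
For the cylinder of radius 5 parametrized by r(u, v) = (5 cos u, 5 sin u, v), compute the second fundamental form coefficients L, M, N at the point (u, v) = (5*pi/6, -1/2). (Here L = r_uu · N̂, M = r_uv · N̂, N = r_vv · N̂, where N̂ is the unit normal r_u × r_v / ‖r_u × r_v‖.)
L = -5;  M = 0;  N = 0

Compute the unit normal N̂(u, v) = (cos(u), sin(u), 0), and the second partials r_uu, r_uv, r_vv. Take dot products:
  L(u, v) = r_uu · N̂ = -5,
  M(u, v) = r_uv · N̂ = 0,
  N(u, v) = r_vv · N̂ = 0.
Evaluating at (u, v) = (5*pi/6, -1/2):
  L = -5, M = 0, N = 0.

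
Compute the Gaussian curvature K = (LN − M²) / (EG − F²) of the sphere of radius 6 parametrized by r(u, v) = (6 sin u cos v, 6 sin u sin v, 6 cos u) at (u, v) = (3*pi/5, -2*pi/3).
K = 1/36

Coefficients of the first fundamental form: E = 36, F = 0, G = 36*sin(u)^2.
Coefficients of the second fundamental form: L = -6*sin(u)/Abs(sin(u)), M = 0, N = -6*sin(u)^3/Abs(sin(u)).
Assemble K = (LN − M²)/(EG − F²) = 1/36. At (u, v) = (3*pi/5, -2*pi/3): K = 1/36.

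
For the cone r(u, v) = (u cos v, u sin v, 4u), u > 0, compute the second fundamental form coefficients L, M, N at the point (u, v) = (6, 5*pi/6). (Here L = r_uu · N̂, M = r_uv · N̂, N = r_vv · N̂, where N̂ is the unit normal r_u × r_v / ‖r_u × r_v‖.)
L = 0;  M = 0;  N = 24*sqrt(17)/17

Compute the unit normal N̂(u, v) = (-4*sqrt(17)*u*cos(v)/(17*Abs(u)), -4*sqrt(17)*u*sin(v)/(17*Abs(u)), sqrt(17)*u/(17*Abs(u))), and the second partials r_uu, r_uv, r_vv. Take dot products:
  L(u, v) = r_uu · N̂ = 0,
  M(u, v) = r_uv · N̂ = 0,
  N(u, v) = r_vv · N̂ = 4*sqrt(17)*u^2/(17*Abs(u)).
Evaluating at (u, v) = (6, 5*pi/6):
  L = 0, M = 0, N = 24*sqrt(17)/17.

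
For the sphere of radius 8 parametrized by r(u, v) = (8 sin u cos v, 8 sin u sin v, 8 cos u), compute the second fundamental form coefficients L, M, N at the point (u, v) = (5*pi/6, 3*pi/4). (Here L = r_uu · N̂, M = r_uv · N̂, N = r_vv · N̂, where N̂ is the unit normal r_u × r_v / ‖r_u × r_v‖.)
L = -8;  M = 0;  N = -2

Compute the unit normal N̂(u, v) = (sin(u)^2*cos(v)/Abs(sin(u)), sin(u)^2*sin(v)/Abs(sin(u)), sin(2*u)/(2*Abs(sin(u)))), and the second partials r_uu, r_uv, r_vv. Take dot products:
  L(u, v) = r_uu · N̂ = -8*sin(u)/Abs(sin(u)),
  M(u, v) = r_uv · N̂ = 0,
  N(u, v) = r_vv · N̂ = -8*sin(u)^3/Abs(sin(u)).
Evaluating at (u, v) = (5*pi/6, 3*pi/4):
  L = -8, M = 0, N = -2.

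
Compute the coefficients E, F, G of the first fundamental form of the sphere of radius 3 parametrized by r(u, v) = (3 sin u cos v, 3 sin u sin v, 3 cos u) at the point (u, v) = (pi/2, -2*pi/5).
E = 9;  F = 0;  G = 9

Partials: r_u = (3*cos(u)*cos(v), 3*sin(v)*cos(u), -3*sin(u)), r_v = (-3*sin(u)*sin(v), 3*sin(u)*cos(v), 0). As functions of (u, v):
  E = r_u · r_u = 9,
  F = r_u · r_v = 0,
  G = r_v · r_v = 9*sin(u)^2.
Evaluating at (u, v) = (pi/2, -2*pi/5): E = 9, F = 0, G = 9.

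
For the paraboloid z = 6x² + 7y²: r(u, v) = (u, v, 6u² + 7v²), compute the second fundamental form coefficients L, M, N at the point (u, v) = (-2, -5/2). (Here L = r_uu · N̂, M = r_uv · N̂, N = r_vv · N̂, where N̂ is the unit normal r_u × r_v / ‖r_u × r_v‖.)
L = 6*sqrt(1802)/901;  M = 0;  N = 7*sqrt(1802)/901

Compute the unit normal N̂(u, v) = (-12*u/sqrt(144*u^2 + 196*v^2 + 1), -14*v/sqrt(144*u^2 + 196*v^2 + 1), 1/sqrt(144*u^2 + 196*v^2 + 1)), and the second partials r_uu, r_uv, r_vv. Take dot products:
  L(u, v) = r_uu · N̂ = 12/sqrt(144*u^2 + 196*v^2 + 1),
  M(u, v) = r_uv · N̂ = 0,
  N(u, v) = r_vv · N̂ = 14/sqrt(144*u^2 + 196*v^2 + 1).
Evaluating at (u, v) = (-2, -5/2):
  L = 6*sqrt(1802)/901, M = 0, N = 7*sqrt(1802)/901.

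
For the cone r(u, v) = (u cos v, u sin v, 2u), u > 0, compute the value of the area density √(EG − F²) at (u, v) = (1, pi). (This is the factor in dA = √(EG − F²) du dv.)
√(EG − F²)|_{(1, pi)} = sqrt(5)

E = 5, F = 0, G = u^2, so EG − F² = 5*u^2. Taking the positive square root: √(EG − F²) = sqrt(5)*Abs(u). At (u, v) = (1, pi): sqrt(5).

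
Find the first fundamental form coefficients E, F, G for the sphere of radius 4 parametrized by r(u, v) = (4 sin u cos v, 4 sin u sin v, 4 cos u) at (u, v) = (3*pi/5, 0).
E = 16;  F = 0;  G = 2*sqrt(5) + 10

Partials: r_u = (4*cos(u)*cos(v), 4*sin(v)*cos(u), -4*sin(u)), r_v = (-4*sin(u)*sin(v), 4*sin(u)*cos(v), 0). As functions of (u, v):
  E = r_u · r_u = 16,
  F = r_u · r_v = 0,
  G = r_v · r_v = 16*sin(u)^2.
Evaluating at (u, v) = (3*pi/5, 0): E = 16, F = 0, G = 2*sqrt(5) + 10.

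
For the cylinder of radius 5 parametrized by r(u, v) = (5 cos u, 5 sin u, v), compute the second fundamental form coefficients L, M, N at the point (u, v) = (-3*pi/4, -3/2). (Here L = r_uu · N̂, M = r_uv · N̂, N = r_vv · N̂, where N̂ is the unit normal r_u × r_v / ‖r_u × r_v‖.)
L = -5;  M = 0;  N = 0

Compute the unit normal N̂(u, v) = (cos(u), sin(u), 0), and the second partials r_uu, r_uv, r_vv. Take dot products:
  L(u, v) = r_uu · N̂ = -5,
  M(u, v) = r_uv · N̂ = 0,
  N(u, v) = r_vv · N̂ = 0.
Evaluating at (u, v) = (-3*pi/4, -3/2):
  L = -5, M = 0, N = 0.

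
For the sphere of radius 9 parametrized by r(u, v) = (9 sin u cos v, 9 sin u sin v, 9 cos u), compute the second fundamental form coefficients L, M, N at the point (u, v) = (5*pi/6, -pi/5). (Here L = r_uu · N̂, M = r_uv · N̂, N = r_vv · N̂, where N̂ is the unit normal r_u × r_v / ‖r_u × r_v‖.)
L = -9;  M = 0;  N = -9/4

Compute the unit normal N̂(u, v) = (sin(u)^2*cos(v)/Abs(sin(u)), sin(u)^2*sin(v)/Abs(sin(u)), sin(2*u)/(2*Abs(sin(u)))), and the second partials r_uu, r_uv, r_vv. Take dot products:
  L(u, v) = r_uu · N̂ = -9*sin(u)/Abs(sin(u)),
  M(u, v) = r_uv · N̂ = 0,
  N(u, v) = r_vv · N̂ = -9*sin(u)^3/Abs(sin(u)).
Evaluating at (u, v) = (5*pi/6, -pi/5):
  L = -9, M = 0, N = -9/4.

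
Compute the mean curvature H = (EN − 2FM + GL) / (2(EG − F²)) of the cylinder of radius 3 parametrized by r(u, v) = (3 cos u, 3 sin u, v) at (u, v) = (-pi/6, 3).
H = -1/6

With E = 9, F = 0, G = 1, L = -3, M = 0, N = 0, assemble
  H = (EN − 2FM + GL) / (2(EG − F²)) = -1/6.
At (u, v) = (-pi/6, 3): H = -1/6.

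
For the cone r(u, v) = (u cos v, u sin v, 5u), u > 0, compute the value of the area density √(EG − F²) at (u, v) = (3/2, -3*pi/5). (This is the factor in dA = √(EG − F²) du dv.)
√(EG − F²)|_{(3/2, -3*pi/5)} = 3*sqrt(26)/2

E = 26, F = 0, G = u^2, so EG − F² = 26*u^2. Taking the positive square root: √(EG − F²) = sqrt(26)*Abs(u). At (u, v) = (3/2, -3*pi/5): 3*sqrt(26)/2.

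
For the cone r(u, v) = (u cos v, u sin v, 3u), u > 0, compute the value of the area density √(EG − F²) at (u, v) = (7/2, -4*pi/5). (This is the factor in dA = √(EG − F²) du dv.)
√(EG − F²)|_{(7/2, -4*pi/5)} = 7*sqrt(10)/2

E = 10, F = 0, G = u^2, so EG − F² = 10*u^2. Taking the positive square root: √(EG − F²) = sqrt(10)*Abs(u). At (u, v) = (7/2, -4*pi/5): 7*sqrt(10)/2.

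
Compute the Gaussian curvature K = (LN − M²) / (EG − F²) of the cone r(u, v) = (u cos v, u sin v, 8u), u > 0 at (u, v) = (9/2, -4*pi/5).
K = 0

Coefficients of the first fundamental form: E = 65, F = 0, G = u^2.
Coefficients of the second fundamental form: L = 0, M = 0, N = 8*sqrt(65)*u^2/(65*Abs(u)).
Assemble K = (LN − M²)/(EG − F²) = 0. At (u, v) = (9/2, -4*pi/5): K = 0.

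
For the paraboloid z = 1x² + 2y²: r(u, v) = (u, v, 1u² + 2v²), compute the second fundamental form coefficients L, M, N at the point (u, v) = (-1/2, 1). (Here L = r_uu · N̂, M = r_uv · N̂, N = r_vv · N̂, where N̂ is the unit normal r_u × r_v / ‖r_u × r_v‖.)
L = sqrt(2)/3;  M = 0;  N = 2*sqrt(2)/3

Compute the unit normal N̂(u, v) = (-2*u/sqrt(4*u^2 + 16*v^2 + 1), -4*v/sqrt(4*u^2 + 16*v^2 + 1), 1/sqrt(4*u^2 + 16*v^2 + 1)), and the second partials r_uu, r_uv, r_vv. Take dot products:
  L(u, v) = r_uu · N̂ = 2/sqrt(4*u^2 + 16*v^2 + 1),
  M(u, v) = r_uv · N̂ = 0,
  N(u, v) = r_vv · N̂ = 4/sqrt(4*u^2 + 16*v^2 + 1).
Evaluating at (u, v) = (-1/2, 1):
  L = sqrt(2)/3, M = 0, N = 2*sqrt(2)/3.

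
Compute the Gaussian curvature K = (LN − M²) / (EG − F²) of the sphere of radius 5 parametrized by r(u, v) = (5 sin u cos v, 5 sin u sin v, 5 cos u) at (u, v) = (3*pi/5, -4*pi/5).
K = 1/25

Coefficients of the first fundamental form: E = 25, F = 0, G = 25*sin(u)^2.
Coefficients of the second fundamental form: L = -5*sin(u)/Abs(sin(u)), M = 0, N = -5*sin(u)^3/Abs(sin(u)).
Assemble K = (LN − M²)/(EG − F²) = 1/25. At (u, v) = (3*pi/5, -4*pi/5): K = 1/25.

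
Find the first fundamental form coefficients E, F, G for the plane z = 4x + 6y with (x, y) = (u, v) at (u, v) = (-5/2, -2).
E = 17;  F = 24;  G = 37

Partials: r_u = (1, 0, 4), r_v = (0, 1, 6). As functions of (u, v):
  E = r_u · r_u = 17,
  F = r_u · r_v = 24,
  G = r_v · r_v = 37.
Evaluating at (u, v) = (-5/2, -2): E = 17, F = 24, G = 37.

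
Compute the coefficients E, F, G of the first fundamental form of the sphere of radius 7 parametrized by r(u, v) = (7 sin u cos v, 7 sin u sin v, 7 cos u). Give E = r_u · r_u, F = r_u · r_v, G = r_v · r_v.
E = 49;  F = 0;  G = 49*sin(u)^2

Compute partials: r_u = (7*cos(u)*cos(v), 7*sin(v)*cos(u), -7*sin(u)), r_v = (-7*sin(u)*sin(v), 7*sin(u)*cos(v), 0). Then
  E = r_u · r_u = 49,
  F = r_u · r_v = 0,
  G = r_v · r_v = 49*sin(u)^2.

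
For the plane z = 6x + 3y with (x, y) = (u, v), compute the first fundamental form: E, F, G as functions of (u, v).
E = 37;  F = 18;  G = 10

Compute partials: r_u = (1, 0, 6), r_v = (0, 1, 3). Then
  E = r_u · r_u = 37,
  F = r_u · r_v = 18,
  G = r_v · r_v = 10.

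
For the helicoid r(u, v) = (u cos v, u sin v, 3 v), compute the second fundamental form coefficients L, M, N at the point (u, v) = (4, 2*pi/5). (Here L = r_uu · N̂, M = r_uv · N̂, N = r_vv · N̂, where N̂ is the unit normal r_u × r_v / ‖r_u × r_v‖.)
L = 0;  M = -3/5;  N = 0

Compute the unit normal N̂(u, v) = (3*sin(v)/sqrt(u^2 + 9), -3*cos(v)/sqrt(u^2 + 9), u/sqrt(u^2 + 9)), and the second partials r_uu, r_uv, r_vv. Take dot products:
  L(u, v) = r_uu · N̂ = 0,
  M(u, v) = r_uv · N̂ = -3/sqrt(u^2 + 9),
  N(u, v) = r_vv · N̂ = 0.
Evaluating at (u, v) = (4, 2*pi/5):
  L = 0, M = -3/5, N = 0.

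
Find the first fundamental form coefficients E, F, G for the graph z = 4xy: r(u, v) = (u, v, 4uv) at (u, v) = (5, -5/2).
E = 101;  F = -200;  G = 401

Partials: r_u = (1, 0, 4*v), r_v = (0, 1, 4*u). As functions of (u, v):
  E = r_u · r_u = 16*v^2 + 1,
  F = r_u · r_v = 16*u*v,
  G = r_v · r_v = 16*u^2 + 1.
Evaluating at (u, v) = (5, -5/2): E = 101, F = -200, G = 401.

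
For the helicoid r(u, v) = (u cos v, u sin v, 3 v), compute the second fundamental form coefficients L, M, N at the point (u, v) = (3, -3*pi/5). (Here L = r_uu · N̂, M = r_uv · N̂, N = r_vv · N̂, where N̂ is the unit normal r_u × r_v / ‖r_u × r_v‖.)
L = 0;  M = -sqrt(2)/2;  N = 0

Compute the unit normal N̂(u, v) = (3*sin(v)/sqrt(u^2 + 9), -3*cos(v)/sqrt(u^2 + 9), u/sqrt(u^2 + 9)), and the second partials r_uu, r_uv, r_vv. Take dot products:
  L(u, v) = r_uu · N̂ = 0,
  M(u, v) = r_uv · N̂ = -3/sqrt(u^2 + 9),
  N(u, v) = r_vv · N̂ = 0.
Evaluating at (u, v) = (3, -3*pi/5):
  L = 0, M = -sqrt(2)/2, N = 0.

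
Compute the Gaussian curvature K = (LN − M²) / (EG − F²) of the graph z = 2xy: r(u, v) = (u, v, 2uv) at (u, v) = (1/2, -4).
K = -1/1089

Coefficients of the first fundamental form: E = 4*v^2 + 1, F = 4*u*v, G = 4*u^2 + 1.
Coefficients of the second fundamental form: L = 0, M = 2/sqrt(4*u^2 + 4*v^2 + 1), N = 0.
Assemble K = (LN − M²)/(EG − F²) = -4/(16*u^4 + 32*u^2*v^2 + 8*u^2 + 16*v^4 + 8*v^2 + 1). At (u, v) = (1/2, -4): K = -1/1089.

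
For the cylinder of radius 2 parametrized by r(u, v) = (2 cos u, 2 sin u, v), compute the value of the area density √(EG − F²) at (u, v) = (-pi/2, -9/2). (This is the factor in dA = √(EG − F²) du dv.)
√(EG − F²)|_{(-pi/2, -9/2)} = 2

E = 4, F = 0, G = 1, so EG − F² = 4. Taking the positive square root: √(EG − F²) = 2. At (u, v) = (-pi/2, -9/2): 2.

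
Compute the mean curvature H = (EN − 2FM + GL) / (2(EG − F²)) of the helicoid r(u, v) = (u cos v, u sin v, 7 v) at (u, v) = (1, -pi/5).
H = 0

With E = 1, F = 0, G = u^2 + 49, L = 0, M = -7/sqrt(u^2 + 49), N = 0, assemble
  H = (EN − 2FM + GL) / (2(EG − F²)) = 0.
At (u, v) = (1, -pi/5): H = 0.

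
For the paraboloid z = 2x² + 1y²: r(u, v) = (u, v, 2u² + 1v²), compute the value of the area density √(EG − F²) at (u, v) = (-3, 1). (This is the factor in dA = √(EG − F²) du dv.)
√(EG − F²)|_{(-3, 1)} = sqrt(149)

E = 16*u^2 + 1, F = 8*u*v, G = 4*v^2 + 1, so EG − F² = 16*u^2 + 4*v^2 + 1. Taking the positive square root: √(EG − F²) = sqrt(16*u^2 + 4*v^2 + 1). At (u, v) = (-3, 1): sqrt(149).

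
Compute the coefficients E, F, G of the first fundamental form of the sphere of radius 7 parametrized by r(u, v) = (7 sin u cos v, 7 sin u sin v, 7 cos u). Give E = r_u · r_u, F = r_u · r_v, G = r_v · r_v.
E = 49;  F = 0;  G = 49*sin(u)^2

Compute partials: r_u = (7*cos(u)*cos(v), 7*sin(v)*cos(u), -7*sin(u)), r_v = (-7*sin(u)*sin(v), 7*sin(u)*cos(v), 0). Then
  E = r_u · r_u = 49,
  F = r_u · r_v = 0,
  G = r_v · r_v = 49*sin(u)^2.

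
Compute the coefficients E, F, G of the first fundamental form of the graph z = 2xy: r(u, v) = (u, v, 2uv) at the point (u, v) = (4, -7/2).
E = 50;  F = -56;  G = 65

Partials: r_u = (1, 0, 2*v), r_v = (0, 1, 2*u). As functions of (u, v):
  E = r_u · r_u = 4*v^2 + 1,
  F = r_u · r_v = 4*u*v,
  G = r_v · r_v = 4*u^2 + 1.
Evaluating at (u, v) = (4, -7/2): E = 50, F = -56, G = 65.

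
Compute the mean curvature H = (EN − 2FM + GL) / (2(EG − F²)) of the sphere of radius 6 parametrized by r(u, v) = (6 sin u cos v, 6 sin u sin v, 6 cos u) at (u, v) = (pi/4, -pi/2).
H = -1/6

With E = 36, F = 0, G = 36*sin(u)^2, L = -6*sin(u)/Abs(sin(u)), M = 0, N = -6*sin(u)^3/Abs(sin(u)), assemble
  H = (EN − 2FM + GL) / (2(EG − F²)) = -sin(u)/(6*Abs(sin(u))).
At (u, v) = (pi/4, -pi/2): H = -1/6.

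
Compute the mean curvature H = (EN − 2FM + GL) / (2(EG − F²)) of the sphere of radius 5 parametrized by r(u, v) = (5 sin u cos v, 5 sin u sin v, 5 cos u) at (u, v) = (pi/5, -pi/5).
H = -1/5

With E = 25, F = 0, G = 25*sin(u)^2, L = -5*sin(u)/Abs(sin(u)), M = 0, N = -5*sin(u)^3/Abs(sin(u)), assemble
  H = (EN − 2FM + GL) / (2(EG − F²)) = -sin(u)/(5*Abs(sin(u))).
At (u, v) = (pi/5, -pi/5): H = -1/5.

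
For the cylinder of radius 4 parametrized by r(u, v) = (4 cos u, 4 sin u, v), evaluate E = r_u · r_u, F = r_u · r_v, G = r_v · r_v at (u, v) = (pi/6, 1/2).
E = 16;  F = 0;  G = 1

Partials: r_u = (-4*sin(u), 4*cos(u), 0), r_v = (0, 0, 1). As functions of (u, v):
  E = r_u · r_u = 16,
  F = r_u · r_v = 0,
  G = r_v · r_v = 1.
Evaluating at (u, v) = (pi/6, 1/2): E = 16, F = 0, G = 1.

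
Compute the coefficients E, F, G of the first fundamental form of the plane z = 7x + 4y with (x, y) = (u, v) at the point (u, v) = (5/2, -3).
E = 50;  F = 28;  G = 17

Partials: r_u = (1, 0, 7), r_v = (0, 1, 4). As functions of (u, v):
  E = r_u · r_u = 50,
  F = r_u · r_v = 28,
  G = r_v · r_v = 17.
Evaluating at (u, v) = (5/2, -3): E = 50, F = 28, G = 17.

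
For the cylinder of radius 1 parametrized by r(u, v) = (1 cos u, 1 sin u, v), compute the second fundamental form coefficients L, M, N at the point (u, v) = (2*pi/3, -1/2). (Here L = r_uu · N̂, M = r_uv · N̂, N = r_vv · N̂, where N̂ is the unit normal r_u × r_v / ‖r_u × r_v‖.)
L = -1;  M = 0;  N = 0

Compute the unit normal N̂(u, v) = (cos(u), sin(u), 0), and the second partials r_uu, r_uv, r_vv. Take dot products:
  L(u, v) = r_uu · N̂ = -1,
  M(u, v) = r_uv · N̂ = 0,
  N(u, v) = r_vv · N̂ = 0.
Evaluating at (u, v) = (2*pi/3, -1/2):
  L = -1, M = 0, N = 0.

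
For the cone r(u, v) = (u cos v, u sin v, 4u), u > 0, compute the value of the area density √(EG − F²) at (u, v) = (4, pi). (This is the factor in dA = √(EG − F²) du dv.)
√(EG − F²)|_{(4, pi)} = 4*sqrt(17)

E = 17, F = 0, G = u^2, so EG − F² = 17*u^2. Taking the positive square root: √(EG − F²) = sqrt(17)*Abs(u). At (u, v) = (4, pi): 4*sqrt(17).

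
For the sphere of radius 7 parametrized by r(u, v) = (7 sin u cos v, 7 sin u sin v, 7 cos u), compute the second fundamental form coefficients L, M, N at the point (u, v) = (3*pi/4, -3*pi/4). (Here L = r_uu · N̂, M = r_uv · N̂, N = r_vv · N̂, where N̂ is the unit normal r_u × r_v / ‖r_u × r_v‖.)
L = -7;  M = 0;  N = -7/2

Compute the unit normal N̂(u, v) = (sin(u)^2*cos(v)/Abs(sin(u)), sin(u)^2*sin(v)/Abs(sin(u)), sin(2*u)/(2*Abs(sin(u)))), and the second partials r_uu, r_uv, r_vv. Take dot products:
  L(u, v) = r_uu · N̂ = -7*sin(u)/Abs(sin(u)),
  M(u, v) = r_uv · N̂ = 0,
  N(u, v) = r_vv · N̂ = -7*sin(u)^3/Abs(sin(u)).
Evaluating at (u, v) = (3*pi/4, -3*pi/4):
  L = -7, M = 0, N = -7/2.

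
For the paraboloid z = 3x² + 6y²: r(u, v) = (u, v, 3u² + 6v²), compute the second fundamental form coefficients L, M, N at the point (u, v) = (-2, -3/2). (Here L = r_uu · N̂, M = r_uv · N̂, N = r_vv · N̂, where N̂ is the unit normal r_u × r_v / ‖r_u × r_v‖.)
L = 6*sqrt(469)/469;  M = 0;  N = 12*sqrt(469)/469

Compute the unit normal N̂(u, v) = (-6*u/sqrt(36*u^2 + 144*v^2 + 1), -12*v/sqrt(36*u^2 + 144*v^2 + 1), 1/sqrt(36*u^2 + 144*v^2 + 1)), and the second partials r_uu, r_uv, r_vv. Take dot products:
  L(u, v) = r_uu · N̂ = 6/sqrt(36*u^2 + 144*v^2 + 1),
  M(u, v) = r_uv · N̂ = 0,
  N(u, v) = r_vv · N̂ = 12/sqrt(36*u^2 + 144*v^2 + 1).
Evaluating at (u, v) = (-2, -3/2):
  L = 6*sqrt(469)/469, M = 0, N = 12*sqrt(469)/469.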